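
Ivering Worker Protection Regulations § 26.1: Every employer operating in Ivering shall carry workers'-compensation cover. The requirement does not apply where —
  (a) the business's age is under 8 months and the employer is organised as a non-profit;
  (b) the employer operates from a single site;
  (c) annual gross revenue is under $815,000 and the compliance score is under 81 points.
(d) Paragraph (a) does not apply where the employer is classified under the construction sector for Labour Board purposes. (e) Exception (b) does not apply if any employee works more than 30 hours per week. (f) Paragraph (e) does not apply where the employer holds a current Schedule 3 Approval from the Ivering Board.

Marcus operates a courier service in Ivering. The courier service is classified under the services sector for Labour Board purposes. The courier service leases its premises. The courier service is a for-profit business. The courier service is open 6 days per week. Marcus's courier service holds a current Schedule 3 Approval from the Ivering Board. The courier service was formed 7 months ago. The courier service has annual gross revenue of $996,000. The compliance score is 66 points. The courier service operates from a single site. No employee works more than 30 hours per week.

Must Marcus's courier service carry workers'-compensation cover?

Exception (a) requires that the employer is organised as a non-profit; but the employer is for-profit, so (a) is unavailable.
Exception (b) is satisfied on its face — the employer operates from a single site. As to paragraphs (e)–(f): (e) does not operate here — no employee exceeds 30 hours/week. (b) remains available.
Exception (c) requires that annual gross revenue is under $815,000; but annual gross revenue is $996,000, not under $815,000, so (c) is unavailable.

No — exception (b) applies; Marcus's courier service is not required to carry workers'-compensation cover.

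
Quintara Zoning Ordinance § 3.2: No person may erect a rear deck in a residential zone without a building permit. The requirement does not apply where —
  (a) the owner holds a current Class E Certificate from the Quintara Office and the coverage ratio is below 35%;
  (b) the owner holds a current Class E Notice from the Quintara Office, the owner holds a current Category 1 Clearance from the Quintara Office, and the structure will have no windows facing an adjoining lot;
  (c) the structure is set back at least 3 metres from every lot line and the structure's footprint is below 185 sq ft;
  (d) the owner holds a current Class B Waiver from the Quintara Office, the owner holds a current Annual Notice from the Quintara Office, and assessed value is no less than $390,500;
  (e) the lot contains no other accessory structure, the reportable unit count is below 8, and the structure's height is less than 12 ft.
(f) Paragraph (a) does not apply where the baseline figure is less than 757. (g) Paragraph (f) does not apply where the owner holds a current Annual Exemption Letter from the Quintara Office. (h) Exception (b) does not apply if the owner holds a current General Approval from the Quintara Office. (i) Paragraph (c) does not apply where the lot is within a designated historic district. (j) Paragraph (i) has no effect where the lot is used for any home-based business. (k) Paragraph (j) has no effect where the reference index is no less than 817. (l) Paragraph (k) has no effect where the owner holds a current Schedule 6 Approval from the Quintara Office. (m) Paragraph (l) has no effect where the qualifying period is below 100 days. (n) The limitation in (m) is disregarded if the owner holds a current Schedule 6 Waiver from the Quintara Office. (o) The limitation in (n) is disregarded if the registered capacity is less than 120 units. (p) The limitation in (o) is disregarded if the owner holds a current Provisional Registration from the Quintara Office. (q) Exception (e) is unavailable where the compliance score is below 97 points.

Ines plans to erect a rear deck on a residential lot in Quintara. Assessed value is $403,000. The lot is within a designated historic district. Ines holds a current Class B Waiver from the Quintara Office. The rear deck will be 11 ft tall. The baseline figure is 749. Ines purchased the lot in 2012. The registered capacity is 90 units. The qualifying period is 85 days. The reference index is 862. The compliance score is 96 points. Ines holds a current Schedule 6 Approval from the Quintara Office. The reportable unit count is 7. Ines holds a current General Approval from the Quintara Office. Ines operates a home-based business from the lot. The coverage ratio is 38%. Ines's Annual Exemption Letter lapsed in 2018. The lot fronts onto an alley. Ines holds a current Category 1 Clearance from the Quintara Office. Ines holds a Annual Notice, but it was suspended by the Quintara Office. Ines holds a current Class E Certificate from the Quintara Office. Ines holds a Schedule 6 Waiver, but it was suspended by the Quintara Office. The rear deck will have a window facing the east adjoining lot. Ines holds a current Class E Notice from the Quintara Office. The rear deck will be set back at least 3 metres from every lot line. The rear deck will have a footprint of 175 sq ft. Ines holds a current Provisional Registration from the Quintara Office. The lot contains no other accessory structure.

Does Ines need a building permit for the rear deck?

Yes — Ines must obtain a building permit.

Exception (a) does not apply: the coverage ratio is 38%, not below 35%.
Exception (b) does not apply: a window faces an adjoining lot.
Exception (c): the setback is at least 3 m on every side; the structure's footprint is 175 sq ft, below the 185 sq ft limit — every condition holds. But: (i) is triggered — the lot is in a historic district. (j) applies (a home-based business operates on the lot), but is displaced by (k): (k) operates against (j): the reference index is 862, meeting the 817 threshold. (l) would limit (k) — a current Schedule 6 Approval is held — but (m) sets (l) aside: (m) operates — the qualifying period is 85 days, below the 100 days limit. (n) is not engaged (the Schedule 6 Waiver is not current), so (m) stands. So (c) is unavailable.
Exception (d) fails — the Annual Notice is not current.
Exception (e) is satisfied on its face — the lot has no other accessory structure; the reportable unit count is 7, below the 8 limit; the structure's height is 11 ft, less than the 12 ft limit. But applying paragraph (q): (q) operates — the compliance score is 96 points, below the 97 points limit. (e) is therefore removed.
No exception is made out. Ines falls within the general rule.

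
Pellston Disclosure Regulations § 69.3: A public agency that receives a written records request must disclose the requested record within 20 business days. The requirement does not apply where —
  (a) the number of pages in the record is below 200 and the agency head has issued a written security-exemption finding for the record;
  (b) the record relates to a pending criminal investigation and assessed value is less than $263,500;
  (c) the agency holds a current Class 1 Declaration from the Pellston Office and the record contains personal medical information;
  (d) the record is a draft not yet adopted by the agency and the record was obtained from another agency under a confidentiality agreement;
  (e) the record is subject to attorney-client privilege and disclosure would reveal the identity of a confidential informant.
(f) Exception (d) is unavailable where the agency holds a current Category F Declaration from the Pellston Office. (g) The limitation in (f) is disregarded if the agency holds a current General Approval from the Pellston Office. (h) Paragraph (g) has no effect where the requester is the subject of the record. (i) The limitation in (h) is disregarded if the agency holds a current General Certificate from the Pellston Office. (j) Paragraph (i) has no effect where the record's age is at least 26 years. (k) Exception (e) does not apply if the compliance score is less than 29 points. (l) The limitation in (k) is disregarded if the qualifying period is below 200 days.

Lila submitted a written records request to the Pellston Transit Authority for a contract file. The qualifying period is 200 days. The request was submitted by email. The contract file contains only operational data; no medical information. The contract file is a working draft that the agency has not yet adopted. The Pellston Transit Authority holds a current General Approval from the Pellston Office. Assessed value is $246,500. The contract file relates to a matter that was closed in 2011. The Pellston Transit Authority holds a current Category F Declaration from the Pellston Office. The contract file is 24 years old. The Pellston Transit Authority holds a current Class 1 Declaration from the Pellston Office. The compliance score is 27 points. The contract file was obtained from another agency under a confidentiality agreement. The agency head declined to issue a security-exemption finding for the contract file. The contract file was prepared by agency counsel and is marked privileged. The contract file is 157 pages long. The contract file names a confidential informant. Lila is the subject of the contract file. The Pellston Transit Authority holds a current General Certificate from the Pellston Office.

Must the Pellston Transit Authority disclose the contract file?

No — exception (d) applies; the Pellston Transit Authority is not required to disclose the contract file.

Exception (a) does not apply: the agency head declined to issue a security-exemption finding.
Exception (b) requires that the record relates to a pending criminal investigation; but the contract file relates to a closed matter, so (b) is unavailable.
Exception (c) requires that the record contains personal medical information; but the contract file contains only operational data, so (c) is unavailable.
Exception (d)'s conditions are all satisfied: the contract file is an unadopted draft; the contract file was obtained under a confidentiality agreement. Considering the limiting provisions: (f) would limit (d) — a current Category F Declaration is held — but (g) sets (f) aside: (g) is engaged — a current General Approval is held. (h) would limit (g) — Lila is the subject of the contract file — but (i) sets (h) aside: (i) is engaged — a current General Certificate is held. (j) is not engaged (the record's age is 24 years, short of 26 years), so (i) stands. So (d) applies.
Exception (e): the contract file is privileged; the contract file names a confidential informant — every condition holds. But applying paragraphs (k)–(l): (k) operates against (e): the compliance score is 27 points, less than the 29 points limit. (l), which would lift (k), is not engaged — the qualifying period is 200 days, not below 200 days. So (e) is unavailable.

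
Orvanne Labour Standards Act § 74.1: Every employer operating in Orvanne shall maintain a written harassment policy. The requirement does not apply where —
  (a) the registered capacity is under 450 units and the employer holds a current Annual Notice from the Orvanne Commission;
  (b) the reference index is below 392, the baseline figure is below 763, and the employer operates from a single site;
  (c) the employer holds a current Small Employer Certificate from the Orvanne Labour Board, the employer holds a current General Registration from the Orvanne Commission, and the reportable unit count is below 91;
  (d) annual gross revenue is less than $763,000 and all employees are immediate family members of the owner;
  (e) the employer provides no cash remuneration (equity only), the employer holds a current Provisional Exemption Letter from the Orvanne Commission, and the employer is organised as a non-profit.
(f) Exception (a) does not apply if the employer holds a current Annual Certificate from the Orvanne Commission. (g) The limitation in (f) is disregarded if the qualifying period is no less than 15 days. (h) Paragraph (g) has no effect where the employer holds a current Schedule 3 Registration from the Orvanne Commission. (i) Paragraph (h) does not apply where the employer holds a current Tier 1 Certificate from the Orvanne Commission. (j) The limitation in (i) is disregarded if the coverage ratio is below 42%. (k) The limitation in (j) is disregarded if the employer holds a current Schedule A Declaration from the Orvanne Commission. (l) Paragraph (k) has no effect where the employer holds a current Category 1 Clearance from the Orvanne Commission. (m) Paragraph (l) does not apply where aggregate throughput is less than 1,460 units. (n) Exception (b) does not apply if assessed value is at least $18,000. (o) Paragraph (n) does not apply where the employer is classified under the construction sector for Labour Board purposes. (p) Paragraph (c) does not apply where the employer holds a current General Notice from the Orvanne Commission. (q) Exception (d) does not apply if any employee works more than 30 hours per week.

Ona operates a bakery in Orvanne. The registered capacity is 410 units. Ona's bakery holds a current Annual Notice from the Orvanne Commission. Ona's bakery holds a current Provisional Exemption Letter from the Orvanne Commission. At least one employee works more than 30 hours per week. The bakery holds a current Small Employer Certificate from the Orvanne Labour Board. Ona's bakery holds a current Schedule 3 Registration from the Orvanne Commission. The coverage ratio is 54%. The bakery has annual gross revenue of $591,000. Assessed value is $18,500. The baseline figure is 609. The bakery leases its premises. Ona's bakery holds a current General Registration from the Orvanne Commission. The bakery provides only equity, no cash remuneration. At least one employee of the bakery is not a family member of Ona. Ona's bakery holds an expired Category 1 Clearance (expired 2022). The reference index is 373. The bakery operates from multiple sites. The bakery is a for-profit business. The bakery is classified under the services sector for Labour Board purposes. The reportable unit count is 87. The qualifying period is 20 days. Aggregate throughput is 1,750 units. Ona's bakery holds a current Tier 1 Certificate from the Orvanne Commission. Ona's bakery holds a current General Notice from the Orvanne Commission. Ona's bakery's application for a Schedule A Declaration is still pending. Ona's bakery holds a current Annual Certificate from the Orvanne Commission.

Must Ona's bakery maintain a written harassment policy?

All of (a)'s requirements are met (the registered capacity is 410 units, under the 450 units limit; a current Annual Notice is held). Applying paragraphs (f)–(m): (f) would limit (a) — a current Annual Certificate is held — but (g) sets (f) aside: (g) operates against (f): the qualifying period is 20 days, meeting the 15 days threshold. (h) would limit (g) — a current Schedule 3 Registration is held — but (i) sets (h) aside: (i) operates against (h): a current Tier 1 Certificate is held. (j) is not engaged (the coverage ratio is 54%, not below 42%), so (i) stands. So (a) applies.
Exception (b) requires that the employer operates from a single site; but the employer operates from multiple sites, so (b) is unavailable.
All of (c)'s requirements are met (a current Small Employer Certificate is held; a current General Registration is held; the reportable unit count is 87, below the 91 limit). But: (p) applies — a current General Notice is held. Exception (c) does not apply.
Exception (d) requires that all employees are immediate family members of the owner; but at least one employee is not a family member, so (d) is unavailable.
Exception (e) does not apply: the employer is for-profit.

No — exception (a) applies; Ona's bakery is not required to maintain a written harassment policy.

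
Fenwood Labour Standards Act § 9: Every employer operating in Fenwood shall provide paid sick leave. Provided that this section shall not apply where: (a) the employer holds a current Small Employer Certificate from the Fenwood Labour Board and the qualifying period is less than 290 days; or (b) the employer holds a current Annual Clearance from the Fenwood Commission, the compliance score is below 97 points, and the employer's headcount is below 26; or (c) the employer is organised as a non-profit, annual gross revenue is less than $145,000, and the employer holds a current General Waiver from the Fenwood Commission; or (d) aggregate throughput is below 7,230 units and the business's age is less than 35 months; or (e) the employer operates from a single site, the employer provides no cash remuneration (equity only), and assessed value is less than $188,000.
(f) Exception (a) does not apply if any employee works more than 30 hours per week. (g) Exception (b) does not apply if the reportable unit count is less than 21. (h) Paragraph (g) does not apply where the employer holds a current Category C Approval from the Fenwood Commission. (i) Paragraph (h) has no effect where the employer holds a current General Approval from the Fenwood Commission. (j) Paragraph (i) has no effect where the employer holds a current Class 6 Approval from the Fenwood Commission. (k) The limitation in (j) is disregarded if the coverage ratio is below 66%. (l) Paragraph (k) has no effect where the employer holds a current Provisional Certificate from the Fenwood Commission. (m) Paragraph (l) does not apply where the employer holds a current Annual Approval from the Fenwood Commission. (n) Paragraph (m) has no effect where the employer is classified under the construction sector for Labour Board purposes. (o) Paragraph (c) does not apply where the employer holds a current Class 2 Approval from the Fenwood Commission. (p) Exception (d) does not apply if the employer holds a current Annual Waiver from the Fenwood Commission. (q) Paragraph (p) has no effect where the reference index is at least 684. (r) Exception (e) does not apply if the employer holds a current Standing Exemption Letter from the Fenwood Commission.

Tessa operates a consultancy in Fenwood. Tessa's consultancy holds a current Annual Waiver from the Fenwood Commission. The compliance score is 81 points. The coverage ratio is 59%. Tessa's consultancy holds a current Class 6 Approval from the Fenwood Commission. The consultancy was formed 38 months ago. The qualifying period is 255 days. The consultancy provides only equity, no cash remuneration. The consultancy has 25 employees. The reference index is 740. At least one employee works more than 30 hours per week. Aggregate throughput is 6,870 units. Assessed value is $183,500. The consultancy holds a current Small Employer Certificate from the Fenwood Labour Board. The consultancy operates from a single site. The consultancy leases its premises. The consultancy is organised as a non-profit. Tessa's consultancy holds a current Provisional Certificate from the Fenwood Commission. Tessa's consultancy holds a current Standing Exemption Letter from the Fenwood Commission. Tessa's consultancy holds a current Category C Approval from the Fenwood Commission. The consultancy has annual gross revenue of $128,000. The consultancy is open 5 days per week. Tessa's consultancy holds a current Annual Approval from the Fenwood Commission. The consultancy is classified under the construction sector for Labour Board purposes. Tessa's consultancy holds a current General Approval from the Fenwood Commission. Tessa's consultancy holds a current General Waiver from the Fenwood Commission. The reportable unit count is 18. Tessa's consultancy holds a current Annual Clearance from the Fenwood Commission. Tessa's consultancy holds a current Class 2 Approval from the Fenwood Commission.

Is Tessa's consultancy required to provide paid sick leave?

Exception (a)'s conditions are all satisfied: a current Small Employer Certificate is held; the qualifying period is 255 days, less than the 290 days limit. However, paragraph (f) must be considered: (f) operates against (a): at least one employee exceeds 30 hours/week. Exception (a) does not apply.
Exception (b): a current Annual Clearance is held; the compliance score is 81 points, below the 97 points limit; the employer's headcount is 25, below the 26 limit — every condition holds. Under paragraphs (g)–(n): (g) would limit (b) — the reportable unit count is 18, less than the 21 limit — but (h) sets (g) aside: (h) operates against (g): a current Category C Approval is held. (i) is engaged (a current General Approval is held), but yields to (j): (j) is triggered — a current Class 6 Approval is held. (k) is triggered (the coverage ratio is 59%, below the 66% limit), but is overridden by (l): (l) is engaged — a current Provisional Certificate is held. (m) is engaged (a current Annual Approval is held), but yields to (n): (n) is engaged — the consultancy is classified under the construction sector. Exception (b) stands.
All of (c)'s requirements are met (the employer is a non-profit; annual gross revenue is $128,000, less than the $145,000 limit; a current General Waiver is held). But: (o) is triggered — a current Class 2 Approval is held. (c) is therefore removed.
Exception (d) requires that the business's age is less than 35 months; but the business's age is 38 months, not less than 35 months, so (d) is unavailable.
Exception (e): the employer operates from a single site; remuneration is equity-only; assessed value is $183,500, less than the $188,000 limit — every condition holds. Turning to paragraph (r): (r) operates against (e): a current Standing Exemption Letter is held. Exception (e) does not apply.

No — exception (b) applies; Tessa's consultancy is not required to provide paid sick leave.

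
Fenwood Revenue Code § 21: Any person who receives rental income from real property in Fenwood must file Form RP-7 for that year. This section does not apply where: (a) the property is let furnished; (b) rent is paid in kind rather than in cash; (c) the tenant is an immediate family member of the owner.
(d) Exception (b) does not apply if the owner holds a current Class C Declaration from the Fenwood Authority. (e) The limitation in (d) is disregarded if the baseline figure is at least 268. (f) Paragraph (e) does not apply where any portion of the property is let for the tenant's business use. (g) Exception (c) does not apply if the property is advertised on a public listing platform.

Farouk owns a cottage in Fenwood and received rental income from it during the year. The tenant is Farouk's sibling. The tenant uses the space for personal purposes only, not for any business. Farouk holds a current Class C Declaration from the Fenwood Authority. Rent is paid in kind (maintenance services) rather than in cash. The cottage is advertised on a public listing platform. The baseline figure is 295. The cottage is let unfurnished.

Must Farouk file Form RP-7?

Exception (a) does not apply: the property is let unfurnished.
All of (b)'s requirements are met (rent is paid in kind). Considering the limiting provisions: (d) would limit (b) — a current Class C Declaration is held — but (e) sets (d) aside: (e) operates against (d): the baseline figure is 295, meeting the 268 threshold. (f) is not triggered (the space is used for personal purposes only), so (e) stands. Exception (b) stands.
Exception (c)'s conditions are all satisfied: the tenant is an immediate family member. Turning to paragraph (g): (g) operates against (c): the property is publicly advertised. (c) is therefore removed.

No — exception (b) applies; Farouk is not required to file Form RP-7.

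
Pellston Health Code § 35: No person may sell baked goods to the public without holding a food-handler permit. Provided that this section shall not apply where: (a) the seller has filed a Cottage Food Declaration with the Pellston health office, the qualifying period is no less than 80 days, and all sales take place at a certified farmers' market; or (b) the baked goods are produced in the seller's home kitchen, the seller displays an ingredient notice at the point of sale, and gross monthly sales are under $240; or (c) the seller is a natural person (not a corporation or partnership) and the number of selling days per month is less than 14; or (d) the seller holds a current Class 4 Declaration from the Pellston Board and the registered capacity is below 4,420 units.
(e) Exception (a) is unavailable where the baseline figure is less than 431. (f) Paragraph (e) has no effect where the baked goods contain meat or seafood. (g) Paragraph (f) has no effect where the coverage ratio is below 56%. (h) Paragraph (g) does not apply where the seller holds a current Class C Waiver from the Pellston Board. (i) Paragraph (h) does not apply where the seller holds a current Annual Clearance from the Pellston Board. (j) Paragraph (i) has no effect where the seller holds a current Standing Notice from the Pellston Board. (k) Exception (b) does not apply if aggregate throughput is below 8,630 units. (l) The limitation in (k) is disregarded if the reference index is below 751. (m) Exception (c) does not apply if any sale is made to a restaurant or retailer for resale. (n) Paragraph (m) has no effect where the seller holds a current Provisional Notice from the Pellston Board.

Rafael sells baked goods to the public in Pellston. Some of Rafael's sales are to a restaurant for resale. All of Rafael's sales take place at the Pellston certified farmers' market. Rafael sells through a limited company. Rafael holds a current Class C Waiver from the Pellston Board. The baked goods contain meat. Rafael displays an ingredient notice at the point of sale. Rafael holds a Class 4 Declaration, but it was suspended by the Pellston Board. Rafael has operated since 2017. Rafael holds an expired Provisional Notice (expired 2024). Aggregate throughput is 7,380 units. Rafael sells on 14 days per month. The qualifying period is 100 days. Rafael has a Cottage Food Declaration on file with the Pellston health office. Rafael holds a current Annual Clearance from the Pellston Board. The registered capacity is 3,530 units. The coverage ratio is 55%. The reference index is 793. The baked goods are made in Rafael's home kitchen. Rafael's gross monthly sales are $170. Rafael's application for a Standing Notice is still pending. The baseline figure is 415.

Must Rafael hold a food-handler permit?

Yes — Rafael must hold a food-handler permit.

All of (a)'s requirements are met (a Cottage Food Declaration is on file; the qualifying period is 100 days, meeting the 80 days threshold; all sales are at a certified farmers' market). But applying paragraphs (e)–(j): (e) operates against (a): the baseline figure is 415, less than the 431 limit. (f) would limit (e) — the baked goods contain meat — but (g) sets (f) aside: (g) operates against (f): the coverage ratio is 55%, below the 56% limit. (h) is engaged (a current Class C Waiver is held), but is itself disapplied by (i): (i) is engaged — a current Annual Clearance is held. (j), which would lift (i), is not engaged — no current Standing Notice is held. So (a) is unavailable.
Exception (b)'s conditions are all satisfied: the baked goods are home-kitchen produced; an ingredient notice is displayed; gross monthly sales are $170, under the $240 limit. But applying paragraphs (k)–(l): (k) operates — aggregate throughput is 7,380 units, below the 8,630 units limit. (l) is not triggered (the reference index is 793, not below 751), so (k) stands. Exception (b) does not apply.
Exception (c) requires that the seller is a natural person (not a corporation or partnership); but the seller operates through a limited company, so (c) is unavailable.
Exception (d) requires that the seller holds a current Class 4 Declaration from the Pellston Board; but there is no Class 4 Declaration in force, so (d) is unavailable.
No exception applies. The general rule governs.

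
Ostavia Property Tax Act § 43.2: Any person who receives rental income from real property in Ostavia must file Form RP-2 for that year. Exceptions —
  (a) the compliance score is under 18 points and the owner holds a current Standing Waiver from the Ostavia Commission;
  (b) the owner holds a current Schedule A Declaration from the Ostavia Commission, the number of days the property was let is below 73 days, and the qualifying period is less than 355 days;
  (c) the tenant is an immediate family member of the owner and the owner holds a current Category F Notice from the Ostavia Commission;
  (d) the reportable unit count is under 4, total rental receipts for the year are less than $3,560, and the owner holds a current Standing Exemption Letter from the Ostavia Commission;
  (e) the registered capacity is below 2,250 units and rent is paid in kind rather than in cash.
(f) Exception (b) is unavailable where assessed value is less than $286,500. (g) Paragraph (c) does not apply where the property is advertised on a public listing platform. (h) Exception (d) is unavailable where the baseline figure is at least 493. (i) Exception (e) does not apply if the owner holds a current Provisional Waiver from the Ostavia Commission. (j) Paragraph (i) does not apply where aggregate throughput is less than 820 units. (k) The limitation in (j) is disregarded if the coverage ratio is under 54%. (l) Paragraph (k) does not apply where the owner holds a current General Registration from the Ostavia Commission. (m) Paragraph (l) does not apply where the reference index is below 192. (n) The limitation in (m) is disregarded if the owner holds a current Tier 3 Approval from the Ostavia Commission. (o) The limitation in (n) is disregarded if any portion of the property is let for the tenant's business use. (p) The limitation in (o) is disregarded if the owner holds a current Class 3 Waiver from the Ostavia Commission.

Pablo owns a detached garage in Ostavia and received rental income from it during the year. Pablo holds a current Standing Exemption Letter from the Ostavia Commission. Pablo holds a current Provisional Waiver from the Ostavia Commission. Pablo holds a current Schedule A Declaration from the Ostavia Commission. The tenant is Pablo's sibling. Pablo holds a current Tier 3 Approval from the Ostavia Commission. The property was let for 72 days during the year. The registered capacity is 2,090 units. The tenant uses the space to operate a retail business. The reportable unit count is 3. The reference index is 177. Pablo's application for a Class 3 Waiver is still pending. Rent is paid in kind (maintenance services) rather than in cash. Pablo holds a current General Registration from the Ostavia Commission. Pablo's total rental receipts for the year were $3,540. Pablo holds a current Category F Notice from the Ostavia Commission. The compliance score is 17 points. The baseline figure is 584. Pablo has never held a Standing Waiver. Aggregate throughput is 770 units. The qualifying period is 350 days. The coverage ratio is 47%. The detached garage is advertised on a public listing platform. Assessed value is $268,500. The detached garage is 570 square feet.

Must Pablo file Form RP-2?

Yes — Pablo must file Form RP-2.

Exception (a) requires that the owner holds a current Standing Waiver from the Ostavia Commission; but there is no Standing Waiver in force, so (a) is unavailable.
Exception (b): a current Schedule A Declaration is held; the number of days the property was let is 72 days, below the 73 days limit; the qualifying period is 350 days, less than the 355 days limit — every condition holds. Turning to paragraph (f): (f) operates against (b): assessed value is $268,500, less than the $286,500 limit. So (b) is unavailable.
All of (c)'s requirements are met (the tenant is an immediate family member; a current Category F Notice is held). But applying paragraph (g): (g) operates against (c): the property is publicly advertised. So (c) is unavailable.
All of (d)'s requirements are met (the reportable unit count is 3, under the 4 limit; total rental receipts for the year are $3,540, less than the $3,560 limit; a current Standing Exemption Letter is held). Turning to paragraph (h): (h) is triggered — the baseline figure is 584, meeting the 493 threshold. (d) is therefore removed.
All of (e)'s requirements are met (the registered capacity is 2,090 units, below the 2,250 units limit; rent is paid in kind). Turning to paragraphs (i)–(p): (i) operates against (e): a current Provisional Waiver is held. (j) would limit (i) — aggregate throughput is 770 units, less than the 820 units limit — but (k) sets (j) aside: (k) operates against (j): the coverage ratio is 47%, under the 54% limit. (l) would limit (k) — a current General Registration is held — but (m) sets (l) aside: (m) operates — the reference index is 177, below the 192 limit. (n) would limit (m) — a current Tier 3 Approval is held — but (o) sets (n) aside: (o) operates against (n): the space is let for business use. (p), which would lift (o), is inapplicable — no current Class 3 Waiver is held. (e) is therefore removed.
No exception displaces § 43.2.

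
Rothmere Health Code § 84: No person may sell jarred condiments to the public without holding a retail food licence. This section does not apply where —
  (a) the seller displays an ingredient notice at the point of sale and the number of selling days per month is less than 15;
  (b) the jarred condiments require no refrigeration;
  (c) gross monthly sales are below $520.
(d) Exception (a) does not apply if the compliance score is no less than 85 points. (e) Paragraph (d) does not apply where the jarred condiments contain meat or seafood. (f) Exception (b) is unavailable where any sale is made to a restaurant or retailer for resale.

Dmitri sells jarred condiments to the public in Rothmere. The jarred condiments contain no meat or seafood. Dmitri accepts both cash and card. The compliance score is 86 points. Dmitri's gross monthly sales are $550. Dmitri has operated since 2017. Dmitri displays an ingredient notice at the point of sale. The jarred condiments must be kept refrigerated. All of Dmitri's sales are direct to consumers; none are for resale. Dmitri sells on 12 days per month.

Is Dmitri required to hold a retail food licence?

Exception (a)'s conditions are all satisfied: an ingredient notice is displayed; the number of selling days per month is 12, less than the 15 limit. However, paragraphs (d)–(e) must be considered: (d) operates against (a): the compliance score is 86 points, meeting the 85 points threshold. (e) is not triggered (the jarred condiments contain no meat or seafood), so (d) stands. Exception (a) does not apply.
Exception (b) fails — the jarred condiments require refrigeration.
Exception (c) requires that gross monthly sales are below $520; but gross monthly sales are $550, not below $520, so (c) is unavailable.
No exception displaces § 84.

Yes — Dmitri must hold a retail food licence.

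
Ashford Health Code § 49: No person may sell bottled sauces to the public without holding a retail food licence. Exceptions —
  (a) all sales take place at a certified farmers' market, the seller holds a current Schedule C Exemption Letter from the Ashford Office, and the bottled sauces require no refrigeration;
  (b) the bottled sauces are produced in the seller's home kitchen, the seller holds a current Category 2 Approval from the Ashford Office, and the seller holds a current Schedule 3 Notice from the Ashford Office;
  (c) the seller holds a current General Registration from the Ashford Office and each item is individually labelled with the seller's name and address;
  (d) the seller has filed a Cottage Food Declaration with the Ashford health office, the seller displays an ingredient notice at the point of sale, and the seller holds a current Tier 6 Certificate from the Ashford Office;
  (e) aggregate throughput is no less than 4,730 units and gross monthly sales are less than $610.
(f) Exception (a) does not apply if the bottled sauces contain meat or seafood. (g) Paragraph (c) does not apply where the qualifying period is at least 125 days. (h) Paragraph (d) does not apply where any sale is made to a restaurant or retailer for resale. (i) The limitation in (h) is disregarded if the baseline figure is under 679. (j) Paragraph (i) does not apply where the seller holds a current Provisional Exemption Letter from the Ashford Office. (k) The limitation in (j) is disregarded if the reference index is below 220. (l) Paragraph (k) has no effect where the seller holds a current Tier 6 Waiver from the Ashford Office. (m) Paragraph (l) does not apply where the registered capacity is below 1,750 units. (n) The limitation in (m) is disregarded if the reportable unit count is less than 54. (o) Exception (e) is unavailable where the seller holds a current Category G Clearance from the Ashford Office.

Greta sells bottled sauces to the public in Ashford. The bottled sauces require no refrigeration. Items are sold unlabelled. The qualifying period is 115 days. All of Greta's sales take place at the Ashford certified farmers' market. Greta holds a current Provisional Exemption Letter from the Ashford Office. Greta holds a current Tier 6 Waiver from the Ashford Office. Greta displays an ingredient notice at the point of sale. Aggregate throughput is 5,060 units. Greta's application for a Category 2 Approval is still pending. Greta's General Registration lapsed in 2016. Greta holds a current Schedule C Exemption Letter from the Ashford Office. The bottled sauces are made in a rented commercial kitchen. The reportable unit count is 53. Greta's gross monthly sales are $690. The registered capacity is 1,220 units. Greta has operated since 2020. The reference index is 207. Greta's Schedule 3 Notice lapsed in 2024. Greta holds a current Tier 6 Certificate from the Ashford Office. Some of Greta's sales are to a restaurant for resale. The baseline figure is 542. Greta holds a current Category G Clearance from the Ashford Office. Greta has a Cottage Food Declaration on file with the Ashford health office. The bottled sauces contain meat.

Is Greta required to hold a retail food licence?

Exception (a): all sales are at a certified farmers' market; a current Schedule C Exemption Letter is held; the bottled sauces are shelf-stable — every condition holds. However, paragraph (f) must be considered: (f) is engaged — the bottled sauces contain meat. (a) is therefore removed.
Exception (b) fails — the bottled sauces are made in a commercial kitchen, not a home kitchen.
Exception (c) does not apply: no current General Registration is held.
All of (d)'s requirements are met (a Cottage Food Declaration is on file; an ingredient notice is displayed; a current Tier 6 Certificate is held). Turning to paragraphs (h)–(n): (h) operates — some sales are to a restaurant for resale. (i) would limit (h) — the baseline figure is 542, under the 679 limit — but (j) sets (i) aside: (j) applies — a current Provisional Exemption Letter is held. (k) would limit (j) — the reference index is 207, below the 220 limit — but (l) sets (k) aside: (l) operates against (k): a current Tier 6 Waiver is held. (m) would limit (l) — the registered capacity is 1,220 units, below the 1,750 units limit — but (n) sets (m) aside: (n) is engaged — the reportable unit count is 53, less than the 54 limit. (d) is therefore removed.
Exception (e) fails — gross monthly sales are $690, not less than $610.
None of the exceptions is available; § 49 applies in full.

Yes — Greta must hold a retail food licence.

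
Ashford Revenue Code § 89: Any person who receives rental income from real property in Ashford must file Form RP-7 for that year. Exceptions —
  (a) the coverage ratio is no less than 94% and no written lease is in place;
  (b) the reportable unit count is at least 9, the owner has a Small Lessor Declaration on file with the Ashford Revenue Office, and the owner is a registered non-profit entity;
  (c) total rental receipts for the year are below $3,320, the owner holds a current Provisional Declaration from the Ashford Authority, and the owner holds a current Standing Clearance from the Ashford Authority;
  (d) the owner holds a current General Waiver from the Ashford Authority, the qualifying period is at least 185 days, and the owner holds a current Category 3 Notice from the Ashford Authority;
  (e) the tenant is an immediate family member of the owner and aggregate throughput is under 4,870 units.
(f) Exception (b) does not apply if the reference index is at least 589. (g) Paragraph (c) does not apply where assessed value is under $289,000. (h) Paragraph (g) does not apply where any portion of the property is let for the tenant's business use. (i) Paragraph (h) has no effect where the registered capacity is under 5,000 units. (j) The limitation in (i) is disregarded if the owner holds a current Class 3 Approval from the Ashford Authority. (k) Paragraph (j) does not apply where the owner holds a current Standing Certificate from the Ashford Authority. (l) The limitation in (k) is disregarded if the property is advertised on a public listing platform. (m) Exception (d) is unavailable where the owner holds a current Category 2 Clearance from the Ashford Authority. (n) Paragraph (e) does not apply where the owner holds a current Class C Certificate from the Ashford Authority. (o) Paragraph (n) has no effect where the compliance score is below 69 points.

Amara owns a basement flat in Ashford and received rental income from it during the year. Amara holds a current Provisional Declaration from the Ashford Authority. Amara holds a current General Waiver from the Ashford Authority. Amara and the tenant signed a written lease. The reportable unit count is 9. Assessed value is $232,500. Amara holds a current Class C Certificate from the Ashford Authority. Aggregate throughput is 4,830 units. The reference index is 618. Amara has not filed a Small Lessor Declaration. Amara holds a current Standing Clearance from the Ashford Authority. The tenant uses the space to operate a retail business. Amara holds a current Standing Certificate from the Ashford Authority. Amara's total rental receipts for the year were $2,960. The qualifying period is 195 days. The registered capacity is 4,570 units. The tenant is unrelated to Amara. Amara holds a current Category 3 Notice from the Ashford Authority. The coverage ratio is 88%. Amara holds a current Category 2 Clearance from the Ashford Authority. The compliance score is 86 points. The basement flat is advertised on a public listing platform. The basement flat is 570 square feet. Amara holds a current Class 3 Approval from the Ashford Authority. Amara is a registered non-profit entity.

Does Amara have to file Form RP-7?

No — exception (c) applies; Amara is not required to file Form RP-7.

Exception (a) requires that the coverage ratio is no less than 94%; but the coverage ratio is 88%, short of 94%, so (a) is unavailable.
Exception (b) fails — no Small Lessor Declaration is on file.
All of (c)'s requirements are met (total rental receipts for the year are $2,960, below the $3,320 limit; a current Provisional Declaration is held; a current Standing Clearance is held). As to paragraphs (g)–(l): (g) is triggered (assessed value is $232,500, under the $289,000 limit), but is set aside by (h): (h) operates — the space is let for business use. (i) would limit (h) — the registered capacity is 4,570 units, under the 5,000 units limit — but (j) sets (i) aside: (j) is engaged — a current Class 3 Approval is held. (k) would limit (j) — a current Standing Certificate is held — but (l) sets (k) aside: (l) operates against (k): the property is publicly advertised. Exception (c) stands.
Exception (d) is satisfied on its face — a current General Waiver is held; the qualifying period is 195 days, meeting the 185 days threshold; a current Category 3 Notice is held. However, paragraph (m) must be considered: (m) is triggered — a current Category 2 Clearance is held. So (d) is unavailable.
Exception (e) fails — the tenant is unrelated to the owner.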